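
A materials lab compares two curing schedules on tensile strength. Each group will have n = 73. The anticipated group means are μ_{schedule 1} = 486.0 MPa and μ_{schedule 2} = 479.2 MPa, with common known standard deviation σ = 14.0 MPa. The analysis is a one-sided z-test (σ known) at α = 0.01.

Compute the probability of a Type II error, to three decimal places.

β ≈ 0.272

Standardized effect: d = |μ_{schedule 1} − μ_{schedule 2}| / σ = |486.0 − 479.2| / 14.0 = 0.4857
Noncentrality parameter: δ = d·√(n/2) = 0.4857 × √(73/2) = 2.9345
Critical value for a one-sided test at α = 0.01: z_α = 2.326.
Power = P(Z > 2.326 − δ) = Φ(0.608) = 0.7284.
Type II error: β = 1 − power = 1 − 0.7284 = 0.2716.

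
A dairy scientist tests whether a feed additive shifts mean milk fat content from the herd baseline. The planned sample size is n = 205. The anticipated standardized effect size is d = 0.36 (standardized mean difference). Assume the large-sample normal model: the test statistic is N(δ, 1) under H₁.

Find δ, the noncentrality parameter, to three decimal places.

δ ≈ 5.154

δ = d·√n = 0.36 × √205 = 5.1544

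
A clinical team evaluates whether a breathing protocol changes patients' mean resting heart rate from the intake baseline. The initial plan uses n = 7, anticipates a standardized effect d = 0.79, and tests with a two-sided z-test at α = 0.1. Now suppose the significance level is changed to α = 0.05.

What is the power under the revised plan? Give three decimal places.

δ = d·√n = 0.79 × √7 = 2.0901 (unchanged). New critical value: z_{0.025} = 1.960.
Revised power = Φ(δ − 1.960) + Φ(−δ − 1.960) = Φ(0.130) + Φ(-4.050) = 0.5518 + 0.0000 = 0.5518.

Power ≈ 0.552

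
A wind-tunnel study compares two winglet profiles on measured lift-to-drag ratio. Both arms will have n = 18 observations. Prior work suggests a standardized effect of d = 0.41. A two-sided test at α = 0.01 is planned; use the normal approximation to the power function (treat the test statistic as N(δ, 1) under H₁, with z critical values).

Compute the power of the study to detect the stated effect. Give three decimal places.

Power ≈ 0.089

Noncentrality parameter: δ = d·√(n/2) = 0.41 × √(18/2) = 1.2300
Two-sided α = 0.01 → critical value z_{0.005} = 2.576.
Power = Φ(δ − 2.576) + Φ(−δ − 2.576) = Φ(-1.346) + Φ(-3.806) = 0.0892 + 0.0001 = 0.0892.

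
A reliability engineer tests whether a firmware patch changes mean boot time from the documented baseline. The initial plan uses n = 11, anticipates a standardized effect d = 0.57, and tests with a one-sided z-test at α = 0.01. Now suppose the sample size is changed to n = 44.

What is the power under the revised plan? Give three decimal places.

With n = 44: δ = d·√n = 0.57 × √44 = 3.7810. Critical value z_{0.01} = 2.326.
Revised power = Φ(δ − 2.326) = Φ(1.455) = 0.9271.

Power ≈ 0.927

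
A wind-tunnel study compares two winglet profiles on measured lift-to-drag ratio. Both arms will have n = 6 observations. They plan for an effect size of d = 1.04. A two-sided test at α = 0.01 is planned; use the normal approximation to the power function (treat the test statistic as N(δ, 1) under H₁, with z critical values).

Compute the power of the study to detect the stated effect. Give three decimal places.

Power ≈ 0.219

Noncentrality parameter: δ = d·√(n/2) = 1.04 × √(6/2) = 1.8013
Critical value for a two-sided test at α = 0.01: z_{α/2} = 2.576.
Power = Φ(δ − 2.576) + Φ(−δ − 2.576) = Φ(-0.774) + Φ(-4.377) = 0.2193 + 0.0000 = 0.2193.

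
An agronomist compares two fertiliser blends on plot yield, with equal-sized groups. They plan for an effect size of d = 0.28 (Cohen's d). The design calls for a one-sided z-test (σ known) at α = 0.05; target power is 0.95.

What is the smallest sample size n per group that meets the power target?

For power 0.95 need Φ(δ − z_{0.05}) = 0.95, so δ = z_{0.05} + z_{0.05} = 1.645 + 1.645 = 3.290.
δ = d·√(n/2) ⇒ n = 2(δ/d)² = 2 × (3.290 / 0.28)² = 276.08.
Rounding up, n = 277 per group.

n = 277 per group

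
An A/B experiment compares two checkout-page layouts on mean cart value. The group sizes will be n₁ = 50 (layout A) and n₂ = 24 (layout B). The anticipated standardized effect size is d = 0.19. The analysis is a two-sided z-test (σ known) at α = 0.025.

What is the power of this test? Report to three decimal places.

Noncentrality parameter: δ = d / √(1/n₁ + 1/n₂) = 0.19 / √(1/50 + 1/24) = 0.7651
Two-sided α = 0.025 → critical value z_{0.0125} = 2.241.
Power = Φ(δ − 2.241) + Φ(−δ − 2.241) = Φ(-1.476) + Φ(-3.007) = 0.0699 + 0.0013 = 0.0713.

Power ≈ 0.071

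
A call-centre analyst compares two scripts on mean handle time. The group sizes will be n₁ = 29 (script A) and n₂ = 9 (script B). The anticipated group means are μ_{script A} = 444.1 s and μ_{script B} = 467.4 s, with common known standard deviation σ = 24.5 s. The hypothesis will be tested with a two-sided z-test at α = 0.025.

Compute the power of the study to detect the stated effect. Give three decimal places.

Power ≈ 0.599

Standardized effect: d = |μ_{script A} − μ_{script B}| / σ = |444.1 − 467.4| / 24.5 = 0.9510
Noncentrality parameter: δ = d / √(1/n₁ + 1/n₂) = 0.9510 / √(1/29 + 1/9) = 2.4924
Critical value for a two-sided test at α = 0.025: z_{α/2} = 2.241.
Power = Φ(δ − 2.241) + Φ(−δ − 2.241) = Φ(0.251) + Φ(-4.734) = 0.5991 + 0.0000 = 0.5991.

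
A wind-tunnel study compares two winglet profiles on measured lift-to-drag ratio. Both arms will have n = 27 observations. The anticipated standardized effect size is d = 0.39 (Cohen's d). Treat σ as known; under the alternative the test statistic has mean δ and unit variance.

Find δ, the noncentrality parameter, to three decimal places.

δ = d·√(n/2) = 0.39 × √(27/2) = 1.4330

δ ≈ 1.433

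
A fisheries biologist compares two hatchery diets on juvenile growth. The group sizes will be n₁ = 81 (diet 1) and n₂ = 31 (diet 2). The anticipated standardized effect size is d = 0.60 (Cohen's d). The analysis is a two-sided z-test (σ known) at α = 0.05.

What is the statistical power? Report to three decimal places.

Noncentrality parameter: δ = d / √(1/n₁ + 1/n₂) = 0.60 / √(1/81 + 1/31) = 2.8410
Two-sided α = 0.05 → critical value z_{0.025} = 1.960.
Power = Φ(δ − 1.960) + Φ(−δ − 1.960) = Φ(0.881) + Φ(-4.801) = 0.8108 + 0.0000 = 0.8108.

Power ≈ 0.811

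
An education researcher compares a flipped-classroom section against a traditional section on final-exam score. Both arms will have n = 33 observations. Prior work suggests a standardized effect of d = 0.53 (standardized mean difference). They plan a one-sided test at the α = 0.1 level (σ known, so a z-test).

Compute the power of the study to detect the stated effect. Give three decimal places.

Power ≈ 0.808

Noncentrality parameter: δ = d·√(n/2) = 0.53 × √(33/2) = 2.1529
One-sided α = 0.1 → critical value z_{0.1} = 1.282.
Power = P(Z > 1.282 − δ) = Φ(0.871) = 0.8082.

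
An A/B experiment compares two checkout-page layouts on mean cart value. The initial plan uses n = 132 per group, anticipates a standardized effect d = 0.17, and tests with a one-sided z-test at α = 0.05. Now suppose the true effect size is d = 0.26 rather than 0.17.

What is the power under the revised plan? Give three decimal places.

Power ≈ 0.680

With d = 0.26: δ = d·√(n/2) = 0.26 × √(132/2) = 2.1122. Critical value z_{0.05} = 1.645.
Revised power = Φ(δ − 1.645) = Φ(0.467) = 0.6799.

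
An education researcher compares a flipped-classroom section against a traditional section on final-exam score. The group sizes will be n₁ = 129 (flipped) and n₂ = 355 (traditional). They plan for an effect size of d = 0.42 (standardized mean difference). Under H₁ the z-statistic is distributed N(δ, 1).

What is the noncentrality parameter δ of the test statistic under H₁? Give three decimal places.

δ = d / √(1/n₁ + 1/n₂) = 0.42 / √(1/129 + 1/355) = 4.0854

δ ≈ 4.085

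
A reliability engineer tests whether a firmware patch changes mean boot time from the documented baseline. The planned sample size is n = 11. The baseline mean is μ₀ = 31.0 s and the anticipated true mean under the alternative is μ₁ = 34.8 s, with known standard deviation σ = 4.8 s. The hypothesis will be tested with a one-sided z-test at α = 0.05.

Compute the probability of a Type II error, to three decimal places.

β ≈ 0.163

Standardized effect: d = |μ₁ − μ₀| / σ = |34.8 − 31.0| / 4.8 = 0.7917
Noncentrality parameter: δ = d·√n = 0.7917 × √11 = 2.6257
Critical value for a one-sided test at α = 0.05: z_α = 1.645.
Power = Φ(δ − 1.645) = Φ(0.981) = 0.8367.
Type II error: β = 1 − power = 1 − 0.8367 = 0.1633.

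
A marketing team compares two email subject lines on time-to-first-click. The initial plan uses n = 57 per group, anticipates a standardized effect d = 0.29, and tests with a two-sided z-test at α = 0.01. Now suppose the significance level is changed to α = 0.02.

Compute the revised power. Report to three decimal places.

δ = d·√(n/2) = 0.29 × √(57/2) = 1.5482 (unchanged). New critical value: z_{0.01} = 2.326.
Revised power = Φ(δ − 2.326) + Φ(−δ − 2.326) = Φ(-0.778) + Φ(-3.875) = 0.2182 + 0.0001 = 0.2183.

Power ≈ 0.218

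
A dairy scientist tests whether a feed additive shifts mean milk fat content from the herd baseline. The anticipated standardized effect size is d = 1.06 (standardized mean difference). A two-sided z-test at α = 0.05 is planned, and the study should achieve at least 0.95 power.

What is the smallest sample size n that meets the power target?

n = 12

Set Φ(δ − 1.960) = 0.95; then δ − 1.960 = Φ⁻¹(0.95) = 1.645, giving δ = 3.605.
(The Φ(−δ − z_{α/2}) term is vanishingly small for δ > 0 and is dropped in the standard sample-size formula.)
δ = d·√n ⇒ n = (δ/d)² = (3.605 / 1.06)² = 11.57.
Rounding up, n = 12.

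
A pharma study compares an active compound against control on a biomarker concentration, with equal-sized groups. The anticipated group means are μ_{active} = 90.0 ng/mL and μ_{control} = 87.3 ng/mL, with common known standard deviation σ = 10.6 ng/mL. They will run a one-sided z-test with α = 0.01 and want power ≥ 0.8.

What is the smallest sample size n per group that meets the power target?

n = 310 per group

Standardized effect: d = |μ_{active} − μ_{control}| / σ = |90.0 − 87.3| / 10.6 = 0.2547
For power 0.8 need Φ(δ − z_{0.01}) = 0.8, so δ = z_{0.01} + z_{0.20} = 2.326 + 0.842 = 3.168.
δ = d·√(n/2) ⇒ n = 2(δ/d)² = 2 × (3.168 / 0.2547)² = 309.37.
Round up to the next whole unit.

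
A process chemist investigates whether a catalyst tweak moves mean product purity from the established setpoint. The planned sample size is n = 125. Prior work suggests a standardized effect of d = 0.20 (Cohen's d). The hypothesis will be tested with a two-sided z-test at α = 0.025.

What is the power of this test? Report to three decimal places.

Power ≈ 0.498

Noncentrality parameter: δ = d·√n = 0.20 × √125 = 2.2361
Critical value for a two-sided test at α = 0.025: z_{α/2} = 2.241.
Power = Φ(δ − 2.241) + Φ(−δ − 2.241) = Φ(-0.005) + Φ(-4.477) = 0.4979 + 0.0000 = 0.4979.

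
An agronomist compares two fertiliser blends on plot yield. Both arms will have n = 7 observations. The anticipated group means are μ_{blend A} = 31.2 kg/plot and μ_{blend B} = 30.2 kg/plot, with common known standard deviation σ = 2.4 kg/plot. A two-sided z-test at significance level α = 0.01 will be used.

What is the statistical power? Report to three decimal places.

Standardized effect: d = |μ_{blend A} − μ_{blend B}| / σ = |31.2 − 30.2| / 2.4 = 0.4167
Noncentrality parameter: δ = d·√(n/2) = 0.4167 × √(7/2) = 0.7795
Critical value for a two-sided test at α = 0.01: z_{α/2} = 2.576.
Power = Φ(δ − 2.576) + Φ(−δ − 2.576) = Φ(-1.796) + Φ(-3.355) = 0.0362 + 0.0004 = 0.0366.

Power ≈ 0.037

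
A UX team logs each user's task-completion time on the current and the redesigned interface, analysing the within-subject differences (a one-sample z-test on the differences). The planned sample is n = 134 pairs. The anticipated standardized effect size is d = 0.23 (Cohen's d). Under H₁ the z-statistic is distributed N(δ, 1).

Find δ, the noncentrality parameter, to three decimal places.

δ = d·√n = 0.23 × √134 = 2.6624

δ ≈ 2.662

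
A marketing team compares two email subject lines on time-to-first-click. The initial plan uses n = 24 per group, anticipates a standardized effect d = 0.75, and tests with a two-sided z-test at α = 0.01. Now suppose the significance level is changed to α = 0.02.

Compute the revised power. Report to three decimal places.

Power ≈ 0.607

δ = d·√(n/2) = 0.75 × √(24/2) = 2.5981 (unchanged). New critical value: z_{0.01} = 2.326.
Revised power = Φ(δ − 2.326) + Φ(−δ − 2.326) = Φ(0.272) + Φ(-4.924) = 0.6071 + 0.0000 = 0.6071.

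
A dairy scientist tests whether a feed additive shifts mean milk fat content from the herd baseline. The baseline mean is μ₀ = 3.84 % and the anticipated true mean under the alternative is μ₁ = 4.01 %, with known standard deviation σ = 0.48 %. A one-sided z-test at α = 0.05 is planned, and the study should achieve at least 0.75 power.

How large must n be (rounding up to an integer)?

Standardized effect: d = |μ₁ − μ₀| / σ = |4.01 − 3.84| / 0.48 = 0.3542
Set Φ(δ − 1.645) = 0.75; then δ − 1.645 = Φ⁻¹(0.75) = 0.674, giving δ = 2.319.
δ = d·√n ⇒ n = (δ/d)² = (2.319 / 0.3542)² = 42.89.
Rounding up, n = 43.

n = 43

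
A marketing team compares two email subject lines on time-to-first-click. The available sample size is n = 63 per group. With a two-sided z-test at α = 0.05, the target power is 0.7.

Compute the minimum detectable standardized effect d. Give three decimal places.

Need Φ(δ − 1.960) = 0.7, so δ = 1.960 + 0.524 = 2.484.
(The second rejection-region term Φ(−δ − z_{α/2}) is negligible and dropped.)
δ = d·√(n/2) ⇒ d = δ/√(n/2) = 2.484/√(63/2) = 0.4426.

d ≈ 0.443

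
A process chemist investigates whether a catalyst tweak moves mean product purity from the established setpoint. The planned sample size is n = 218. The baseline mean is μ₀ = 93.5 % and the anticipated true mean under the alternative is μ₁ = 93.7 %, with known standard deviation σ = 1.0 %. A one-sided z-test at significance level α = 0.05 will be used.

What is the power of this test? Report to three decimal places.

Standardized effect: d = |μ₁ − μ₀| / σ = |93.7 − 93.5| / 1.0 = 0.2000
Noncentrality parameter: δ = d·√n = 0.2000 × √218 = 2.9530
Critical value for a one-sided test at α = 0.05: z_α = 1.645.
Power = P(Z > 1.645 − δ) = Φ(1.308) = 0.9046.

Power ≈ 0.905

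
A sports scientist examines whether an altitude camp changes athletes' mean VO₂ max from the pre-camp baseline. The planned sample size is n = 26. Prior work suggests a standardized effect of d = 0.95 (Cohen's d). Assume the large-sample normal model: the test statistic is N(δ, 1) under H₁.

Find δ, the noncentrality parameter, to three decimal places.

δ = d·√n = 0.95 × √26 = 4.8441

δ ≈ 4.844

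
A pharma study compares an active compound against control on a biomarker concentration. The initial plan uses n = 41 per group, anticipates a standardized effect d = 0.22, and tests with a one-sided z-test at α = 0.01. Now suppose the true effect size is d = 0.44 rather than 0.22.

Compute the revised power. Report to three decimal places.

Power ≈ 0.369

With d = 0.44: δ = d·√(n/2) = 0.44 × √(41/2) = 1.9922. Critical value z_{0.01} = 2.326.
Revised power = P(Z > 2.326 − δ) = Φ(-0.334) = 0.3691.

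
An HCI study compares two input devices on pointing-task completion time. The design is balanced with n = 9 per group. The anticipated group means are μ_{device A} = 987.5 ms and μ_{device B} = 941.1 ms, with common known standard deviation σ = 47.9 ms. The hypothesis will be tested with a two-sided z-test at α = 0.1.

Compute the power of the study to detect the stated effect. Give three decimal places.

Power ≈ 0.659

Standardized effect: d = |μ_{device A} − μ_{device B}| / σ = |987.5 − 941.1| / 47.9 = 0.9687
Noncentrality parameter: δ = d·√(n/2) = 0.9687 × √(9/2) = 2.0549
Two-sided α = 0.1 → critical value z_{0.05} = 1.645.
Power = Φ(δ − 1.645) + Φ(−δ − 1.645) = Φ(0.410) + Φ(-3.700) = 0.6591 + 0.0001 = 0.6592.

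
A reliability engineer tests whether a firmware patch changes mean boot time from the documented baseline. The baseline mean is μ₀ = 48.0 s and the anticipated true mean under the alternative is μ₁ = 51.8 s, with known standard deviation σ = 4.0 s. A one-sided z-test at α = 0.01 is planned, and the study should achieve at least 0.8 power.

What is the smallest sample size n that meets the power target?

Standardized effect: d = |μ₁ − μ₀| / σ = |51.8 − 48.0| / 4.0 = 0.9500
Set Φ(δ − 2.326) = 0.8; then δ − 2.326 = Φ⁻¹(0.8) = 0.842, giving δ = 3.168.
δ = d·√n ⇒ n = (δ/d)² = (3.168 / 0.9500)² = 11.12.
Round up to the next whole unit.

n = 12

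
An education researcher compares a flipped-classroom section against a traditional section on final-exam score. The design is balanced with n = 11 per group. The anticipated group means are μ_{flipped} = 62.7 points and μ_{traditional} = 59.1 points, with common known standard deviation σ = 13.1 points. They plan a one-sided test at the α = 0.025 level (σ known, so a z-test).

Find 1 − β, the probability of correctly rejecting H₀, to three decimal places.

Power ≈ 0.094

Standardized effect: d = |μ_{flipped} − μ_{traditional}| / σ = |62.7 − 59.1| / 13.1 = 0.2748
Noncentrality parameter: δ = d·√(n/2) = 0.2748 × √(11/2) = 0.6445
One-sided α = 0.025 → critical value z_{0.025} = 1.960.
Power = P(Z > 1.960 − δ) = Φ(-1.315) = 0.0942.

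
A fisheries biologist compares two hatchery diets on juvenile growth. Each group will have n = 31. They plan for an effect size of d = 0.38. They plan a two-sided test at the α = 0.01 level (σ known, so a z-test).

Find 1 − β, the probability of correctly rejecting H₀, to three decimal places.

Noncentrality parameter: δ = d·√(n/2) = 0.38 × √(31/2) = 1.4961
Two-sided α = 0.01 → critical value z_{0.005} = 2.576.
Power = Φ(δ − 2.576) + Φ(−δ − 2.576) = Φ(-1.080) + Φ(-4.072) = 0.1401 + 0.0000 = 0.1401.

Power ≈ 0.140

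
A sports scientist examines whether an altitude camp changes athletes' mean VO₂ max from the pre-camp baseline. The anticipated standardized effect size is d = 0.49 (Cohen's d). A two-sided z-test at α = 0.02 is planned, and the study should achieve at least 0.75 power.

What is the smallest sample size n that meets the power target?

For power 0.75 need Φ(δ − z_{0.01}) = 0.75, so δ = z_{0.01} + z_{0.25} = 2.326 + 0.674 = 3.001.
(The Φ(−δ − z_{α/2}) term is vanishingly small for δ > 0 and is dropped in the standard sample-size formula.)
δ = d·√n ⇒ n = (δ/d)² = (3.001 / 0.49)² = 37.51.
Rounding up, n = 38.

n = 38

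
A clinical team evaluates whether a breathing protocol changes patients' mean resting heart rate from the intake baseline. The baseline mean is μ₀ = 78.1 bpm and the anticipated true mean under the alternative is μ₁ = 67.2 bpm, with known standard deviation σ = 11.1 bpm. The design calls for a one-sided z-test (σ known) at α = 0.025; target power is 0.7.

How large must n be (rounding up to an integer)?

n = 7

Standardized effect: d = |μ₁ − μ₀| / σ = |67.2 − 78.1| / 11.1 = 0.9820
Set Φ(δ − 1.960) = 0.7; then δ − 1.960 = Φ⁻¹(0.7) = 0.524, giving δ = 2.484.
δ = d·√n ⇒ n = (δ/d)² = (2.484 / 0.9820)² = 6.40.
Round up to the next whole unit.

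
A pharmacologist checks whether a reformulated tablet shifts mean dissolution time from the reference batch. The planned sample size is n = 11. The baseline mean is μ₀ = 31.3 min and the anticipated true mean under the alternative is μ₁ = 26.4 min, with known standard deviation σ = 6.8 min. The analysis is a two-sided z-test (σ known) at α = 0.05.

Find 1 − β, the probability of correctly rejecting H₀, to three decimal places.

Standardized effect: d = |μ₁ − μ₀| / σ = |26.4 − 31.3| / 6.8 = 0.7206
Noncentrality parameter: δ = d·√n = 0.7206 × √11 = 2.3899
Two-sided α = 0.05 → critical value z_{0.025} = 1.960.
Power = Φ(δ − 1.960) + Φ(−δ − 1.960) = Φ(0.430) + Φ(-4.350) = 0.6664 + 0.0000 = 0.6664.

Power ≈ 0.666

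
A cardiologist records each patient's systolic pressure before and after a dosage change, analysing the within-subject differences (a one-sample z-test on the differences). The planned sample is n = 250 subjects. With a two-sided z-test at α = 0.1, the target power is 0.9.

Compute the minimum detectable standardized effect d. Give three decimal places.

d ≈ 0.185

Need Φ(δ − 1.645) = 0.9, so δ = 1.645 + 1.282 = 2.926.
(The second rejection-region term Φ(−δ − z_{α/2}) is negligible and dropped.)
δ = d·√n ⇒ d = δ/√n = 2.926/√250 = 0.1851.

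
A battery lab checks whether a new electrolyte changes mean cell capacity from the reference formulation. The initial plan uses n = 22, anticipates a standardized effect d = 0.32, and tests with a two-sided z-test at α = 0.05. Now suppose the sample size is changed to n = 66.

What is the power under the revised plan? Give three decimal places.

With n = 66: δ = d·√n = 0.32 × √66 = 2.5997. Critical value z_{0.025} = 1.960.
Revised power = Φ(δ − 1.960) + Φ(−δ − 1.960) = Φ(0.640) + Φ(-4.560) = 0.7388 + 0.0000 = 0.7388.

Power ≈ 0.739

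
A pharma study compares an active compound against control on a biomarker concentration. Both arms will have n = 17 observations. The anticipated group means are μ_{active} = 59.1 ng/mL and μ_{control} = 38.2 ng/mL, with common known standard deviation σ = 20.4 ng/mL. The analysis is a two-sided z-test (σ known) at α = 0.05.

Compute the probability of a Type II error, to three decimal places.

Standardized effect: d = |μ_{active} − μ_{control}| / σ = |59.1 − 38.2| / 20.4 = 1.0245
Noncentrality parameter: δ = d·√(n/2) = 1.0245 × √(17/2) = 2.9869
Two-sided α = 0.05 → critical value z_{0.025} = 1.960.
Power = Φ(δ − 1.960) + Φ(−δ − 1.960) = Φ(1.027) + Φ(-4.947) = 0.8478 + 0.0000 = 0.8478.
Type II error: β = 1 − power = 1 − 0.8478 = 0.1522.

β ≈ 0.152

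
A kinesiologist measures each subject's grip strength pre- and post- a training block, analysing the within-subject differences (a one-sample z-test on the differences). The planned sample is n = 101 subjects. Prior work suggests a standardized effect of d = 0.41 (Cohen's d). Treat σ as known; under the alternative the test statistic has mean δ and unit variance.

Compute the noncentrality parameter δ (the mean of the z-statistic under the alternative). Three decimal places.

δ ≈ 4.120

δ = d·√n = 0.41 × √101 = 4.1204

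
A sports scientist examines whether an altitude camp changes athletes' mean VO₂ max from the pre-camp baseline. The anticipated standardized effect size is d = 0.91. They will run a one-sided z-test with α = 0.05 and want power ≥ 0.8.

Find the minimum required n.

Set Φ(δ − 1.645) = 0.8; then δ − 1.645 = Φ⁻¹(0.8) = 0.842, giving δ = 2.486.
δ = d·√n ⇒ n = (δ/d)² = (2.486 / 0.91)² = 7.47.
Rounding up, n = 8.

n = 8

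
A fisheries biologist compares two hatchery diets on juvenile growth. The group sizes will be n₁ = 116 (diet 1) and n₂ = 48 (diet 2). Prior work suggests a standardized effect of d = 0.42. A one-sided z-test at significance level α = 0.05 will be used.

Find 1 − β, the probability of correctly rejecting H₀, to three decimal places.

Noncentrality parameter: δ = d / √(1/n₁ + 1/n₂) = 0.42 / √(1/116 + 1/48) = 2.4472
One-sided α = 0.05 → critical value z_{0.05} = 1.645.
Power = P(Z > 1.645 − δ) = Φ(0.802) = 0.7888.

Power ≈ 0.789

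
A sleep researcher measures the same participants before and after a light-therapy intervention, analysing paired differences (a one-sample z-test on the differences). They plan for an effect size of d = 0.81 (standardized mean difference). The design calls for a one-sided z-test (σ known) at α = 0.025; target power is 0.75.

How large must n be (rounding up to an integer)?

Set Φ(δ − 1.960) = 0.75; then δ − 1.960 = Φ⁻¹(0.75) = 0.674, giving δ = 2.634.
δ = d·√n ⇒ n = (δ/d)² = (2.634 / 0.81)² = 10.58.
Round up to the next whole unit.

n = 11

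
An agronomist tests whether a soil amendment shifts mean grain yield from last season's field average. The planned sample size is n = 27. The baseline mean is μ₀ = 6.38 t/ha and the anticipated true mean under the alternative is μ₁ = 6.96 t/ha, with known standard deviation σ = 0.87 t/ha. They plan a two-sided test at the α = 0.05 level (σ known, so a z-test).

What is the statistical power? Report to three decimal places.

Standardized effect: d = |μ₁ − μ₀| / σ = |6.96 − 6.38| / 0.87 = 0.6667
Noncentrality parameter: δ = d·√n = 0.6667 × √27 = 3.4641
Critical value for a two-sided test at α = 0.05: z_{α/2} = 1.960.
Power = Φ(δ − 1.960) + Φ(−δ − 1.960) = Φ(1.504) + Φ(-5.424) = 0.9337 + 0.0000 = 0.9337.

Power ≈ 0.934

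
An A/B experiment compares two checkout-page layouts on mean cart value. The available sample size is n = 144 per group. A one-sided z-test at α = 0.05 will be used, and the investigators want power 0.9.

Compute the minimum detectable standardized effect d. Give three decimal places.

d ≈ 0.345

Required noncentrality: δ = z_{0.05} + z_{0.10} = 1.645 + 1.282 = 2.926.
δ = d·√(n/2) ⇒ d = δ/√(n/2) = 2.926/√(144/2) = 0.3449.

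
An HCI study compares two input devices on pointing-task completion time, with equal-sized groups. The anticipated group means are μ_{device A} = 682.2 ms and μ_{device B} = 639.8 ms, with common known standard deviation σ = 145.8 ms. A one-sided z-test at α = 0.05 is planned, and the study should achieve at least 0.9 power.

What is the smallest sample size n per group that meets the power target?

Standardized effect: d = |μ_{device A} − μ_{device B}| / σ = |682.2 − 639.8| / 145.8 = 0.2908
For power 0.9 need Φ(δ − z_{0.05}) = 0.9, so δ = z_{0.05} + z_{0.10} = 1.645 + 1.282 = 2.926.
δ = d·√(n/2) ⇒ n = 2(δ/d)² = 2 × (2.926 / 0.2908)² = 202.53.
Round up to the next whole unit.

n = 203 per group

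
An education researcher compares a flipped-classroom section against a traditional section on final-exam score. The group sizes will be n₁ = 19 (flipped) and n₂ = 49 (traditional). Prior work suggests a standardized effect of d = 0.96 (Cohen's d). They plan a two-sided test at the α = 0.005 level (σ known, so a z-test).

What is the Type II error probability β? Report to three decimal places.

β ≈ 0.228

Noncentrality parameter: δ = d / √(1/n₁ + 1/n₂) = 0.96 / √(1/19 + 1/49) = 3.5522
Two-sided α = 0.005 → critical value z_{0.0025} = 2.807.
Power = Φ(δ − 2.807) + Φ(−δ − 2.807) = Φ(0.745) + Φ(-6.359) = 0.7719 + 0.0000 = 0.7719.
Type II error: β = 1 − power = 1 − 0.7719 = 0.2281.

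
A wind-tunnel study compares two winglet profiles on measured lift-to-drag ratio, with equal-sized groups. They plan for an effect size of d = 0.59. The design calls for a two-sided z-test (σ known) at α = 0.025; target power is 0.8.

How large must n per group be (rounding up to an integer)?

n = 55 per group

Set Φ(δ − 2.241) = 0.8; then δ − 2.241 = Φ⁻¹(0.8) = 0.842, giving δ = 3.083.
(Ignoring the negligible lower-tail rejection probability gives the usual closed-form inversion.)
δ = d·√(n/2) ⇒ n = 2(δ/d)² = 2 × (3.083 / 0.59)² = 54.61.
Round up to the next whole unit.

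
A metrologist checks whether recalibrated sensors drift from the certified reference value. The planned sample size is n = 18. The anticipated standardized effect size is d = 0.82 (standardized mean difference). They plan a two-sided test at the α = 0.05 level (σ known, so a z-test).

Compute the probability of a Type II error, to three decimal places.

β ≈ 0.064

Noncentrality parameter: δ = d·√n = 0.82 × √18 = 3.4790
Two-sided α = 0.05 → critical value z_{0.025} = 1.960.
Power = Φ(δ − 1.960) + Φ(−δ − 1.960) = Φ(1.519) + Φ(-5.439) = 0.9356 + 0.0000 = 0.9356.
Type II error: β = 1 − power = 1 − 0.9356 = 0.0644.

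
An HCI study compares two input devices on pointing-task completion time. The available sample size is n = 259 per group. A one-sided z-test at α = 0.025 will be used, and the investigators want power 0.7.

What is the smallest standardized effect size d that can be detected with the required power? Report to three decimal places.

d ≈ 0.218

Required noncentrality: δ = z_{0.025} + z_{0.30} = 1.960 + 0.524 = 2.484.
δ = d·√(n/2) ⇒ d = δ/√(n/2) = 2.484/√(259/2) = 0.2183.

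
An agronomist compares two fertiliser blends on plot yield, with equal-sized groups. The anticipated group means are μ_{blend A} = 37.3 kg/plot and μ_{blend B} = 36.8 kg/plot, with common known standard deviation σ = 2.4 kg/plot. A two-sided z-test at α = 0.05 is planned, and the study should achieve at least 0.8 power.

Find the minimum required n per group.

Standardized effect: d = |μ_{blend A} − μ_{blend B}| / σ = |37.3 − 36.8| / 2.4 = 0.2083
For power 0.8 need Φ(δ − z_{0.025}) = 0.8, so δ = z_{0.025} + z_{0.20} = 1.960 + 0.842 = 2.802.
(The Φ(−δ − z_{α/2}) term is vanishingly small for δ > 0 and is dropped in the standard sample-size formula.)
δ = d·√(n/2) ⇒ n = 2(δ/d)² = 2 × (2.802 / 0.2083)² = 361.68.
Rounding up, n = 362 per group.

n = 362 per group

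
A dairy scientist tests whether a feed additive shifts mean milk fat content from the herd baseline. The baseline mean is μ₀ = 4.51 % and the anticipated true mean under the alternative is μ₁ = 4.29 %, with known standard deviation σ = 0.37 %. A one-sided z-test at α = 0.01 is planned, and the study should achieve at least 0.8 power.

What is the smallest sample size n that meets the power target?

Standardized effect: d = |μ₁ − μ₀| / σ = |4.29 − 4.51| / 0.37 = 0.5946
For power 0.8 need Φ(δ − z_{0.01}) = 0.8, so δ = z_{0.01} + z_{0.20} = 2.326 + 0.842 = 3.168.
δ = d·√n ⇒ n = (δ/d)² = (3.168 / 0.5946)² = 28.39.
Rounding up, n = 29.

n = 29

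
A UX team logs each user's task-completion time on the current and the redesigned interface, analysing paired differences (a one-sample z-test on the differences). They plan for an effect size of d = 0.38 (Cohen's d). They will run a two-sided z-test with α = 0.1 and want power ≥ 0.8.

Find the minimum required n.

For power 0.8 need Φ(δ − z_{0.05}) = 0.8, so δ = z_{0.05} + z_{0.20} = 1.645 + 0.842 = 2.486.
(For δ > 0 the lower-tail rejection region contributes negligibly to power, so the one-term inversion is standard.)
δ = d·√n ⇒ n = (δ/d)² = (2.486 / 0.38)² = 42.82.
Rounding up, n = 43.

n = 43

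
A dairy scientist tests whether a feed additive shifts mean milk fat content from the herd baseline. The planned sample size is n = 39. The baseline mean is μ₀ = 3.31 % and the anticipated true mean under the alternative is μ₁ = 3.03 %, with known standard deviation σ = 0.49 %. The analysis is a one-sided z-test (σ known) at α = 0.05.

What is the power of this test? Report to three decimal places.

Standardized effect: d = |μ₁ − μ₀| / σ = |3.03 − 3.31| / 0.49 = 0.5714
Noncentrality parameter: δ = d·√n = 0.5714 × √39 = 3.5686
One-sided α = 0.05 → critical value z_{0.05} = 1.645.
Power = Φ(δ − 1.645) = Φ(1.924) = 0.9728.

Power ≈ 0.973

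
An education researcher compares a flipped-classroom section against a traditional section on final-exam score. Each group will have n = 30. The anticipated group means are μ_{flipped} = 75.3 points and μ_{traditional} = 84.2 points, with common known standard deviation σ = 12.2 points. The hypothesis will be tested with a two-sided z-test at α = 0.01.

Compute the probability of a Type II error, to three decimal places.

Standardized effect: d = |μ_{flipped} − μ_{traditional}| / σ = |75.3 − 84.2| / 12.2 = 0.7295
Noncentrality parameter: δ = d·√(n/2) = 0.7295 × √(30/2) = 2.8254
Two-sided α = 0.01 → critical value z_{0.005} = 2.576.
Power = Φ(δ − 2.576) + Φ(−δ − 2.576) = Φ(0.250) + Φ(-5.401) = 0.5985 + 0.0000 = 0.5985.
Type II error: β = 1 − power = 1 − 0.5985 = 0.4015.

β ≈ 0.401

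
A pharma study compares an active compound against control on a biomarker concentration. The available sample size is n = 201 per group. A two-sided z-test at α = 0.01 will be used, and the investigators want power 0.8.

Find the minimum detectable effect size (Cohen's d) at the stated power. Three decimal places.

Required noncentrality: δ = z_{0.005} + z_{0.20} = 2.576 + 0.842 = 3.417.
(The second rejection-region term Φ(−δ − z_{α/2}) is negligible and dropped.)
δ = d·√(n/2) ⇒ d = δ/√(n/2) = 3.417/√(201/2) = 0.3409.

d ≈ 0.341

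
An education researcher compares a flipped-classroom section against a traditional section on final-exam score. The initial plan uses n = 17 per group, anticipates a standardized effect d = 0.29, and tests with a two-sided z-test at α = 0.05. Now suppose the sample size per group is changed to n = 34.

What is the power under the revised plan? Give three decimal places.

With n = 34 per group: δ = d·√(n/2) = 0.29 × √(34/2) = 1.1957. Critical value z_{0.025} = 1.960.
Revised power = Φ(δ − 1.960) + Φ(−δ − 1.960) = Φ(-0.764) + Φ(-3.156) = 0.2224 + 0.0008 = 0.2232.

Power ≈ 0.223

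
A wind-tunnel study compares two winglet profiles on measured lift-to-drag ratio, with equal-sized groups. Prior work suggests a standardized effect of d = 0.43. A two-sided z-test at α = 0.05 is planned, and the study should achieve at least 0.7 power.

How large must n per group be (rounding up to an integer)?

For power 0.7 need Φ(δ − z_{0.025}) = 0.7, so δ = z_{0.025} + z_{0.30} = 1.960 + 0.524 = 2.484.
(Ignoring the negligible lower-tail rejection probability gives the usual closed-form inversion.)
δ = d·√(n/2) ⇒ n = 2(δ/d)² = 2 × (2.484 / 0.43)² = 66.76.
Round up to the next whole unit.

n = 67 per group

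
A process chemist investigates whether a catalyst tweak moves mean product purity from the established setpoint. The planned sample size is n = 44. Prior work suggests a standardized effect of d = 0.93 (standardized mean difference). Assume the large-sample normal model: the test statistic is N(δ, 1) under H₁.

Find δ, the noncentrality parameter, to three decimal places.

δ = d·√n = 0.93 × √44 = 6.1689

δ ≈ 6.169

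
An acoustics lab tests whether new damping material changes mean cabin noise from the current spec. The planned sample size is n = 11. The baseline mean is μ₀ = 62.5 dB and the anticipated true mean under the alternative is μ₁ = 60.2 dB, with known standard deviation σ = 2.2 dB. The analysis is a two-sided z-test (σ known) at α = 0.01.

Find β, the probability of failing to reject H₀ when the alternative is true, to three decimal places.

β ≈ 0.186

Standardized effect: d = |μ₁ − μ₀| / σ = |60.2 − 62.5| / 2.2 = 1.0455
Noncentrality parameter: δ = d·√n = 1.0455 × √11 = 3.4674
Two-sided α = 0.01 → critical value z_{0.005} = 2.576.
Power = Φ(δ − 2.576) + Φ(−δ − 2.576) = Φ(0.892) + Φ(-6.043) = 0.8137 + 0.0000 = 0.8137.
Type II error: β = 1 − power = 1 − 0.8137 = 0.1863.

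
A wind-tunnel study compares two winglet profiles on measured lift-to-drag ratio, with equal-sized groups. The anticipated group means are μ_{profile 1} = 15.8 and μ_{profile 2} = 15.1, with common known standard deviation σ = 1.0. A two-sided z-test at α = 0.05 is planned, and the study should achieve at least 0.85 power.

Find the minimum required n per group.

Standardized effect: d = |μ_{profile 1} − μ_{profile 2}| / σ = |15.8 − 15.1| / 1.0 = 0.7000
Set Φ(δ − 1.960) = 0.85; then δ − 1.960 = Φ⁻¹(0.85) = 1.036, giving δ = 2.996.
(Ignoring the negligible lower-tail rejection probability gives the usual closed-form inversion.)
δ = d·√(n/2) ⇒ n = 2(δ/d)² = 2 × (2.996 / 0.7000)² = 36.65.
Rounding up, n = 37 per group.

n = 37 per group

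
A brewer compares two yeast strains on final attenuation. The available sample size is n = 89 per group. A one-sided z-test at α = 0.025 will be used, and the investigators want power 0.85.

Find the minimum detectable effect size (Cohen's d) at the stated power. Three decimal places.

Need Φ(δ − 1.960) = 0.85, so δ = 1.960 + 1.036 = 2.996.
δ = d·√(n/2) ⇒ d = δ/√(n/2) = 2.996/√(89/2) = 0.4492.

d ≈ 0.449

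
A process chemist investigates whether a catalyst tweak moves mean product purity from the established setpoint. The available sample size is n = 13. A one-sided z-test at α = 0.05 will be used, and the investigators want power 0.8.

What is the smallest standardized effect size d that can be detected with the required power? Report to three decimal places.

d ≈ 0.690

Need Φ(δ − 1.645) = 0.8, so δ = 1.645 + 0.842 = 2.486.
δ = d·√n ⇒ d = δ/√n = 2.486/√13 = 0.6896.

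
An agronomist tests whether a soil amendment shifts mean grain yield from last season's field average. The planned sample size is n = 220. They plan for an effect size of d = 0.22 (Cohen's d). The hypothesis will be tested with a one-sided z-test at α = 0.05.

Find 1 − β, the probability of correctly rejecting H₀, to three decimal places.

Noncentrality parameter: δ = d·√n = 0.22 × √220 = 3.2631
One-sided α = 0.05 → critical value z_{0.05} = 1.645.
Power = P(Z > 1.645 − δ) = Φ(1.618) = 0.9472.

Power ≈ 0.947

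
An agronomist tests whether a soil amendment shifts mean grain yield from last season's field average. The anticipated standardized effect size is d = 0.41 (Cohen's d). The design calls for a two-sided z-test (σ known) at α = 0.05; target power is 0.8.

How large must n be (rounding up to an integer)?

Set Φ(δ − 1.960) = 0.8; then δ − 1.960 = Φ⁻¹(0.8) = 0.842, giving δ = 2.802.
(The Φ(−δ − z_{α/2}) term is vanishingly small for δ > 0 and is dropped in the standard sample-size formula.)
δ = d·√n ⇒ n = (δ/d)² = (2.802 / 0.41)² = 46.69.
Rounding up, n = 47.

n = 47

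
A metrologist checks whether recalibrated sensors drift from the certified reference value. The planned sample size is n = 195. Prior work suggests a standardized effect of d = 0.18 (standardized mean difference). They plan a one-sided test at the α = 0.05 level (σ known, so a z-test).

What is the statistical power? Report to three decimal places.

Noncentrality parameter: δ = d·√n = 0.18 × √195 = 2.5136
One-sided α = 0.05 → critical value z_{0.05} = 1.645.
Power = Φ(δ − 1.645) = Φ(0.869) = 0.8075.

Power ≈ 0.807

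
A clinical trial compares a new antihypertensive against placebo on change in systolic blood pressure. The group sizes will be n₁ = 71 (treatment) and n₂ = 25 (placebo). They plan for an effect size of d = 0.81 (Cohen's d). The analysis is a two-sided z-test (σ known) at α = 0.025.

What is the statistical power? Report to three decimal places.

Noncentrality parameter: δ = d / √(1/n₁ + 1/n₂) = 0.81 / √(1/71 + 1/25) = 3.4830
Critical value for a two-sided test at α = 0.025: z_{α/2} = 2.241.
Power = Φ(δ − 2.241) + Φ(−δ − 2.241) = Φ(1.242) + Φ(-5.724) = 0.8928 + 0.0000 = 0.8928.

Power ≈ 0.893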